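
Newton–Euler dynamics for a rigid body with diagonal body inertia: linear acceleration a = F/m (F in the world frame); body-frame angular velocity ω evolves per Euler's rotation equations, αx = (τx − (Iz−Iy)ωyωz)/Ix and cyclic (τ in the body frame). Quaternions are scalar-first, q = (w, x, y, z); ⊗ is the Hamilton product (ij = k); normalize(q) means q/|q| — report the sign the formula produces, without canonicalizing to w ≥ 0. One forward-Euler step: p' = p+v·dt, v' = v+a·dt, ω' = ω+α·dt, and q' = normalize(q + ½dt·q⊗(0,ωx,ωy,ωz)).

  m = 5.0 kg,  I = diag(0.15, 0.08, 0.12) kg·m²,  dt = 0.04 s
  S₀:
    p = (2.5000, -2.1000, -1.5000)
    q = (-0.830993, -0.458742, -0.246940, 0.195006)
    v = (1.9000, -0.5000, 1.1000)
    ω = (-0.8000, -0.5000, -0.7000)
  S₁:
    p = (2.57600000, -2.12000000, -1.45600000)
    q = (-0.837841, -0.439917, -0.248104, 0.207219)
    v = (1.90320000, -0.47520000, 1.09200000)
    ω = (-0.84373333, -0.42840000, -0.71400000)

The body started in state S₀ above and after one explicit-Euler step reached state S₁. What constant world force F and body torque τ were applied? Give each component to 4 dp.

Δv = v₁−v₀ = (0.00320000, 0.02480000, -0.00800000)
applied force F = (0.4000, 3.1000, -1.0000)
ω₁ − ω₀ = (-0.04373333, 0.07160000, -0.01400000)
gyro term ω₀×Iω₀ = (0.0140, 0.0168, -0.0280)
applied torque τ = (-0.1500, 0.1600, -0.0700)

F = (0.4000, 3.1000, -1.0000)
τ = (-0.1500, 0.1600, -0.0700)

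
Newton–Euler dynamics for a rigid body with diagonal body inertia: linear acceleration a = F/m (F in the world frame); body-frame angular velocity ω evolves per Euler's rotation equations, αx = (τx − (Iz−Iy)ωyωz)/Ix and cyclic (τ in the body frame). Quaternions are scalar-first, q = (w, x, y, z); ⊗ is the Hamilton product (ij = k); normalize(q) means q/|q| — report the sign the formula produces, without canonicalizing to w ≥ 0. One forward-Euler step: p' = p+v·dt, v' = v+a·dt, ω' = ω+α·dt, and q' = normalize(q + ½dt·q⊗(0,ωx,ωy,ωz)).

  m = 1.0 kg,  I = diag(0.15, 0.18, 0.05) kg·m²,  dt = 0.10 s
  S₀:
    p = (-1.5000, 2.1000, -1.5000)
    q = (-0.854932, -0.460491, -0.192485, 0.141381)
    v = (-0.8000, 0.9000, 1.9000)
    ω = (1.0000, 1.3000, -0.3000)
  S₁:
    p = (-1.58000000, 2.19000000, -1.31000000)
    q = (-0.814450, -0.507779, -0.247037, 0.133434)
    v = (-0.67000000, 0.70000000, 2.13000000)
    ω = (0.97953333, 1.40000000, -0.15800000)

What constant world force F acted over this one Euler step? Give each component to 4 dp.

F = (1.3000, -2.0000, 2.3000)

Δv = v₁−v₀ = (0.13000000, -0.20000000, 0.23000000)
applied force F = (1.3000, -2.0000, 2.3000)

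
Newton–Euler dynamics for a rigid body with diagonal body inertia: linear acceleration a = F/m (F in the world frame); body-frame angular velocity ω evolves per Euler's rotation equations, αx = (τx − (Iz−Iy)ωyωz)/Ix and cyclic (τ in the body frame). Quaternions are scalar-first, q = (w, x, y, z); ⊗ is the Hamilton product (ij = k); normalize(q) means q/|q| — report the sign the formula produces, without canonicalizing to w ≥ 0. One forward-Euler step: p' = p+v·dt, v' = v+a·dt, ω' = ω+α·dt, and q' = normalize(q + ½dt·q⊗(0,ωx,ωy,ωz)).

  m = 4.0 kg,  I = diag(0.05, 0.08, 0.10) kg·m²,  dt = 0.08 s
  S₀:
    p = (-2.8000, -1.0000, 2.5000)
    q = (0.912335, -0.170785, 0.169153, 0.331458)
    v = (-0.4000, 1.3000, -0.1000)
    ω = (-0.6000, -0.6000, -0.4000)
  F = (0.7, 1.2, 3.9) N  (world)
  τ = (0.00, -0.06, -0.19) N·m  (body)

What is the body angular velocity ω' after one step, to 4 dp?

precession coupling ω×(Iω) = (0.0048, -0.0120, 0.0108)
angular accel α = (-0.0960, -0.6000, -2.0080)
new body rate ω' = (-0.6077, -0.6480, -0.5606)

ω' = (-0.6077, -0.6480, -0.5606)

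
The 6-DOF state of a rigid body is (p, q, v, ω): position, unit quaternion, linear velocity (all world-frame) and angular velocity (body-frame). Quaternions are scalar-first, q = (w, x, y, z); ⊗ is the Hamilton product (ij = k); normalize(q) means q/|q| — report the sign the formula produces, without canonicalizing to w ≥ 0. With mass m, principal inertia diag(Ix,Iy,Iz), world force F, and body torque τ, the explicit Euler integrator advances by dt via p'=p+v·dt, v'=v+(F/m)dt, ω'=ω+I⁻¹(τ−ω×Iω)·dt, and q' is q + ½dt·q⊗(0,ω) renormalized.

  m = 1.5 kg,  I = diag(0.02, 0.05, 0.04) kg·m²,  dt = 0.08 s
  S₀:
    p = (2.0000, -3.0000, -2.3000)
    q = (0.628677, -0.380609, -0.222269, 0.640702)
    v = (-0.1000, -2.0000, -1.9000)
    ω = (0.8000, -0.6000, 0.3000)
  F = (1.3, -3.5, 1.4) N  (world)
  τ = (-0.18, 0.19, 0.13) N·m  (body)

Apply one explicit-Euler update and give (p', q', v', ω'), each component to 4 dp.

p' = (1.9920, -3.1600, -2.4520)
q' = (0.6273, -0.3475, -0.2121, 0.6639)
v' = (-0.0307, -2.1867, -1.8253)
ω' = (0.0728, -0.2883, 0.5888)

p + v·dt = (1.9920, -3.1600, -2.4520)
v' = v + a·dt = (-0.0307, -2.1867, -1.8253)
ω×(Iω) gyroscopic = (0.0018, -0.0048, -0.0144)
α = I⁻¹(τ − ω×Iω) = (-9.0900, 3.8960, 3.6100)
new body rate ω' = (0.0728, -0.2883, 0.5888)
2q̇ = q⊗(0,ω) = (-0.0210848, 0.8206821, 0.2495381, 0.5947837)
updated quaternion q' = (0.6273, -0.3475, -0.2121, 0.6639)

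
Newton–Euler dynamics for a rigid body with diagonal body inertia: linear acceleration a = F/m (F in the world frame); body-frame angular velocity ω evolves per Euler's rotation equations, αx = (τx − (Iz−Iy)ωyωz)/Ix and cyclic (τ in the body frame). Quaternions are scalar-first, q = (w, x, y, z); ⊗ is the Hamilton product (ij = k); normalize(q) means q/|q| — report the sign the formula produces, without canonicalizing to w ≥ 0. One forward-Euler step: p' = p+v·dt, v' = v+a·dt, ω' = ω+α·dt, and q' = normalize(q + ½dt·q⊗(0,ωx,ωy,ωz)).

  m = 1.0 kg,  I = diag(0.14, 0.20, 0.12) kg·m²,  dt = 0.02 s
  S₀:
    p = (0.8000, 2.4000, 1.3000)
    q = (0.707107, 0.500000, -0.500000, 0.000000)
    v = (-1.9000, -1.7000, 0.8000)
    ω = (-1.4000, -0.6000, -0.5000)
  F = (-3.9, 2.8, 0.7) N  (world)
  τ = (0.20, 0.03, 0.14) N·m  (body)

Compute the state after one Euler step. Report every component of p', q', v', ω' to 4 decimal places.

p' = (0.7620, 2.3660, 1.3160)
q' = (0.7110, 0.4925, -0.5017, -0.0135)
v' = (-1.9780, -1.6440, 0.8140)
ω' = (-1.3680, -0.5984, -0.4851)

angular accel α = (1.6000, 0.0800, 0.7467)
new body rate ω' = (-1.3680, -0.5984, -0.4851)
Hamilton product q⊗(0,ω) = (0.4000000, -0.7399498, -0.1742642, -1.3535535)
updated quaternion q' = (0.7110, 0.4925, -0.5017, -0.0135)
a = F/m = (-3.9000, 2.8000, 0.7000)
p' = p + v·dt = (0.7620, 2.3660, 1.3160)
v + (F/m)dt = (-1.9780, -1.6440, 0.8140)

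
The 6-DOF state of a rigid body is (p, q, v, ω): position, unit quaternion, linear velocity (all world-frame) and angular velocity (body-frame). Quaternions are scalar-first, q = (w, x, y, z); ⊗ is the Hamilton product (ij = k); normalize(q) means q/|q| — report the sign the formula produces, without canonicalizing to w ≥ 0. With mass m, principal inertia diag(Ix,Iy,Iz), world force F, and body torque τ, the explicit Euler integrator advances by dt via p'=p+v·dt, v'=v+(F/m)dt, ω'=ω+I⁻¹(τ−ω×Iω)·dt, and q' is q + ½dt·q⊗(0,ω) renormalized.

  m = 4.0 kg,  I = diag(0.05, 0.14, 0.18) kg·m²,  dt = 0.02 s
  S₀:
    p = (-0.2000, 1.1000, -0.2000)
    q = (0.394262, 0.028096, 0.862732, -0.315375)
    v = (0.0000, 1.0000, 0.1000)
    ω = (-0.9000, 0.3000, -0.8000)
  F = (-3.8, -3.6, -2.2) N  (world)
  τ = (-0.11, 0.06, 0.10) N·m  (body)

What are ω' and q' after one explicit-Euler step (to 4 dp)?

ω' = (-0.9402, 0.3219, -0.7862)
q' = (0.3894, 0.0186, 0.8669, -0.3107)

α = I⁻¹(τ − ω×Iω) = (-2.0080, 1.0971, 0.6906)
ω' = ω + α·dt = (-0.9402, 0.3219, -0.7862)
q⊗(0,ω) = (-0.4858332, -0.9504089, 0.4245929, 0.4694780)
updated quaternion q' = (0.3894, 0.0186, 0.8669, -0.3107)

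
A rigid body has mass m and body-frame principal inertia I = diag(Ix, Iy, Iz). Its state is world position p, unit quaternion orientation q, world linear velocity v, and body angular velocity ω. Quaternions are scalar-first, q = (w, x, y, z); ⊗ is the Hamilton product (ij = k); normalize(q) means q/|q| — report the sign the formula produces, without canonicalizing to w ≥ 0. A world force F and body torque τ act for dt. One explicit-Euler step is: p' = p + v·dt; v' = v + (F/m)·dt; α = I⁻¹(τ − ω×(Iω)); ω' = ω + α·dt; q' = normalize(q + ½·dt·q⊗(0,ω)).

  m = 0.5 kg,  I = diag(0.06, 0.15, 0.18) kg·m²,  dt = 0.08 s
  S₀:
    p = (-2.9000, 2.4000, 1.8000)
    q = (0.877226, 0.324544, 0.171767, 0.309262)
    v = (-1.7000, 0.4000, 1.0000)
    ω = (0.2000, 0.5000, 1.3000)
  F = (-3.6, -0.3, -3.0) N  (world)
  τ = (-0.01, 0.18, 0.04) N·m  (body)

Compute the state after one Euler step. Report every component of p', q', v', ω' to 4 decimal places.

p' = (-3.0360, 2.4320, 1.8800)
q' = (0.8538, 0.3338, 0.1746, 0.3594)
v' = (-2.2760, 0.3520, 0.5200)
ω' = (0.1607, 0.6126, 1.3138)

ω×(Iω) gyroscopic = (0.0195, -0.0312, 0.0090)
α = I⁻¹(τ − ω×Iω) = (-0.4917, 1.4080, 0.1722)
new body rate ω' = (0.1607, 0.6126, 1.3138)
Hamilton product q⊗(0,ω) = (-0.5528329, 0.2441113, 0.0785582, 1.2683124)
q + ½dt·q⊗(0,ω), renormalized = (0.8538, 0.3338, 0.1746, 0.3594)
linear accel F/m = (-7.2000, -0.6000, -6.0000)
p' = p + v·dt = (-3.0360, 2.4320, 1.8800)
v + (F/m)dt = (-2.2760, 0.3520, 0.5200)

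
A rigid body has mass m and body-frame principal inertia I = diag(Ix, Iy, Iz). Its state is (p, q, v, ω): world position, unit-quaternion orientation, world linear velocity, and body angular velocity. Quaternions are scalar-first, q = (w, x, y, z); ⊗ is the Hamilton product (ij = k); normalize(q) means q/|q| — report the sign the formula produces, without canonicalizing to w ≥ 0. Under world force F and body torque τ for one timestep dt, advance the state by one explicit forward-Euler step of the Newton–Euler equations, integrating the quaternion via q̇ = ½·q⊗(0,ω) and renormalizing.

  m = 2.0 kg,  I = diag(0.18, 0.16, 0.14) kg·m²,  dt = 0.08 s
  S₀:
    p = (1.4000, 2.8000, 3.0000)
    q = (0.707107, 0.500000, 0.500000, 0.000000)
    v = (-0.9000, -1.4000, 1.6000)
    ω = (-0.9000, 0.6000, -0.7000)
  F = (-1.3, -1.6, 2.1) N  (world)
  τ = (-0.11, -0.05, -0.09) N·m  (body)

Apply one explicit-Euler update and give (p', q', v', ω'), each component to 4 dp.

p' = (1.3280, 2.6880, 3.1280)
q' = (0.7122, 0.4599, 0.5303, 0.0102)
v' = (-0.9520, -1.4640, 1.6840)
ω' = (-0.9526, 0.5624, -0.7576)

precession coupling ω×(Iω) = (0.0084, 0.0252, 0.0108)
angular accel α = (-0.6578, -0.4700, -0.7200)
new body rate ω' = (-0.9526, 0.5624, -0.7576)
Hamilton product q⊗(0,ω) = (0.1500000, -0.9863963, 0.7742642, 0.2550251)
q + ½dt·q⊗(0,ω), renormalized = (0.7122, 0.4599, 0.5303, 0.0102)
new position p' = (1.3280, 2.6880, 3.1280)
v + (F/m)dt = (-0.9520, -1.4640, 1.6840)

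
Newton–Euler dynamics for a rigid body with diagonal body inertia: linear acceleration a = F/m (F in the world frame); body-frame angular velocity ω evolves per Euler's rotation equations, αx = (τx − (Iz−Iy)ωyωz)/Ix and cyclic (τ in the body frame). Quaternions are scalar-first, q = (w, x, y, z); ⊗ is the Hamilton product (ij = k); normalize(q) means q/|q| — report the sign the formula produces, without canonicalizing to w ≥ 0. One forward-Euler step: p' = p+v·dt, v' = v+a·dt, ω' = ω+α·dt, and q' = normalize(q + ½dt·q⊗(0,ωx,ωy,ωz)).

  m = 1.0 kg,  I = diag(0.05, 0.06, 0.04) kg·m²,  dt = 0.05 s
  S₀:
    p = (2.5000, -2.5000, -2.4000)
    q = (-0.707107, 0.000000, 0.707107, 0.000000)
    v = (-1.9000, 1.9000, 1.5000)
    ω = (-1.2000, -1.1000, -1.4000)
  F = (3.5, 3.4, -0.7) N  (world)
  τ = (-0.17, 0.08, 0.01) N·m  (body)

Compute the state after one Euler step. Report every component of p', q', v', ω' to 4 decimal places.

ω×(Iω) gyroscopic = (-0.0308, 0.0168, 0.0132)
α = I⁻¹(τ − ω×Iω) = (-2.7840, 1.0533, -0.0800)
new body rate ω' = (-1.3392, -1.0473, -1.4040)
Hamilton product q⊗(0,ω) = (0.7778177, -0.1414214, 0.7778177, 1.8384782)
q + ½dt·q⊗(0,ω), renormalized = (-0.6867, -0.0035, 0.7255, 0.0459)
p' = p + v·dt = (2.4050, -2.4050, -2.3250)
v + (F/m)dt = (-1.7250, 2.0700, 1.4650)

p' = (2.4050, -2.4050, -2.3250)
q' = (-0.6867, -0.0035, 0.7255, 0.0459)
v' = (-1.7250, 2.0700, 1.4650)
ω' = (-1.3392, -1.0473, -1.4040)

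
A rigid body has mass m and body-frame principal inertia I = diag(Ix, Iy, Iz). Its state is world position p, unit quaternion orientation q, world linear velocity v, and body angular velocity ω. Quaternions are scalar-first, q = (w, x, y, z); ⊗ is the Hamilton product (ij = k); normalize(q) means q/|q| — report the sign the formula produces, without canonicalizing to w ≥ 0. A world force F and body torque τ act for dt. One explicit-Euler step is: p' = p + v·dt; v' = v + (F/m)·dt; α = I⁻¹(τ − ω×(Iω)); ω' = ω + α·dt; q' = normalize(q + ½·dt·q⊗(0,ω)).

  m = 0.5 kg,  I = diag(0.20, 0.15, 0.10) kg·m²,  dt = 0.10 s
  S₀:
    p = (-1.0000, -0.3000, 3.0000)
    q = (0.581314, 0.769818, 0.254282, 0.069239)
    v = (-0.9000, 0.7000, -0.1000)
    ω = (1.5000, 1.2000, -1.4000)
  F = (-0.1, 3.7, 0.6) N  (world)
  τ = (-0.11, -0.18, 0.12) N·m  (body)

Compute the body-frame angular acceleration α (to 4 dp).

α = (-0.9700, 0.2000, 2.1000)

ω×(Iω) gyroscopic = (0.0840, -0.2100, -0.0900)
angular accel α = (-0.9700, 0.2000, 2.1000)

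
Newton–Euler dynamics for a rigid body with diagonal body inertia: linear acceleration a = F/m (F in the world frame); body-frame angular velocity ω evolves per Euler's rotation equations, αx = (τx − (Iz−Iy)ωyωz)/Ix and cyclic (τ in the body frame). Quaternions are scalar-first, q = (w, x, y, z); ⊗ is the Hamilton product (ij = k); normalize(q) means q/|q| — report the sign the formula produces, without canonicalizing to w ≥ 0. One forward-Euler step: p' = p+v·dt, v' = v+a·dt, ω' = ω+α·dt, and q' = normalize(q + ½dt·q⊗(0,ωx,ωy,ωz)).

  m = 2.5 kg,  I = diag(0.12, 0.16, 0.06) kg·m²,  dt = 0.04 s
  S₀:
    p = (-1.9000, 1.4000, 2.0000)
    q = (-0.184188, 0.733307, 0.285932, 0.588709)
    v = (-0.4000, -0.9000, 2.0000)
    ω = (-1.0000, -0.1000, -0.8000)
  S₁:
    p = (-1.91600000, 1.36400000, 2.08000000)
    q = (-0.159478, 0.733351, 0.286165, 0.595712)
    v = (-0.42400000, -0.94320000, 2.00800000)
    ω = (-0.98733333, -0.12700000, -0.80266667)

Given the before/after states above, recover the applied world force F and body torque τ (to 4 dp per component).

F = (-1.5000, -2.7000, 0.5000)
τ = (0.0300, -0.0600, 0.0000)

Δv = v₁−v₀ = (-0.02400000, -0.04320000, 0.00800000)
applied force F = (-1.5000, -2.7000, 0.5000)
ω₁ − ω₀ = (0.01266667, -0.02700000, -0.00266667)
gyro term ω₀×Iω₀ = (-0.0080, 0.0480, 0.0040)
τ = I·(Δω/dt) + ω₀×(Iω₀) = (0.0300, -0.0600, 0.0000)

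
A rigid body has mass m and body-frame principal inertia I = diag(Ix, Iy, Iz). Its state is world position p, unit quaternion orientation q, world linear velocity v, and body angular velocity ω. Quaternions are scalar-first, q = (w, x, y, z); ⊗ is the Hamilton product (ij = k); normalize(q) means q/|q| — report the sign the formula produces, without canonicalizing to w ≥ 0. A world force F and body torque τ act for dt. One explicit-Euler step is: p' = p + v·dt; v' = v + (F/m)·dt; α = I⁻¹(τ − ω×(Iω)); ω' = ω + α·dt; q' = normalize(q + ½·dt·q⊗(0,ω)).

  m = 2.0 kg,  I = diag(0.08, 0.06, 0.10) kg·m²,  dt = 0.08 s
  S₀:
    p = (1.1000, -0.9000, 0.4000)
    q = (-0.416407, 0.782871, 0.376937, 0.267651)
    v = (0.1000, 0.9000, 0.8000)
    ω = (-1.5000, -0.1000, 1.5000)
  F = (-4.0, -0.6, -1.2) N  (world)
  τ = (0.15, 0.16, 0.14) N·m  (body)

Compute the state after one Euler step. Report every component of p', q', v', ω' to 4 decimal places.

p' = (1.1080, -0.8280, 0.4640)
q' = (-0.3826, 0.8286, 0.3144, 0.2612)
v' = (-0.0600, 0.8760, 0.7520)
ω' = (-1.3440, 0.0533, 1.6144)

ω×(Iω) gyroscopic = (-0.0060, 0.0450, -0.0030)
(τ − ω×Iω)/I = (1.9500, 1.9167, 1.4300)
new body rate ω' = (-1.3440, 0.0533, 1.6144)
2q̇ = q⊗(0,ω) = (0.8105237, 1.2167811, -1.5341423, -0.1374921)
q + ½dt·q⊗(0,ω), renormalized = (-0.3826, 0.8286, 0.3144, 0.2612)
new position p' = (1.1080, -0.8280, 0.4640)
new velocity v' = (-0.0600, 0.8760, 0.7520)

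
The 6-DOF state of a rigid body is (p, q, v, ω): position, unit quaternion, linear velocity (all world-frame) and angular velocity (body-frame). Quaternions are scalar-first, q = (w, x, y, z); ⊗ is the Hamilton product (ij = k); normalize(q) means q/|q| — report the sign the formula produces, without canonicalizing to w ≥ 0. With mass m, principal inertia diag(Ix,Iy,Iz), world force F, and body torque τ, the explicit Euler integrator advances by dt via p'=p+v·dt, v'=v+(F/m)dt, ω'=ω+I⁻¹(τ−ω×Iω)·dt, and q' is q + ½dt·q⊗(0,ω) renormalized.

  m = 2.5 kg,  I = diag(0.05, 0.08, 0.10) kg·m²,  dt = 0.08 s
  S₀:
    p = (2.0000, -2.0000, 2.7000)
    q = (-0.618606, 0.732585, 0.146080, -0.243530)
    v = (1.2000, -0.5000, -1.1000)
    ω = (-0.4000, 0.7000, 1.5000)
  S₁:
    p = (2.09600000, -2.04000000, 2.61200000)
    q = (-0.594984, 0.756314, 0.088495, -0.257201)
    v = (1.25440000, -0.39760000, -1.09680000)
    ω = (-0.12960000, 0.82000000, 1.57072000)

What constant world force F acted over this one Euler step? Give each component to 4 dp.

F = (1.7000, 3.2000, 0.1000)

velocity change Δv = (0.05440000, 0.10240000, 0.00320000)
applied force F = (1.7000, 3.2000, 0.1000)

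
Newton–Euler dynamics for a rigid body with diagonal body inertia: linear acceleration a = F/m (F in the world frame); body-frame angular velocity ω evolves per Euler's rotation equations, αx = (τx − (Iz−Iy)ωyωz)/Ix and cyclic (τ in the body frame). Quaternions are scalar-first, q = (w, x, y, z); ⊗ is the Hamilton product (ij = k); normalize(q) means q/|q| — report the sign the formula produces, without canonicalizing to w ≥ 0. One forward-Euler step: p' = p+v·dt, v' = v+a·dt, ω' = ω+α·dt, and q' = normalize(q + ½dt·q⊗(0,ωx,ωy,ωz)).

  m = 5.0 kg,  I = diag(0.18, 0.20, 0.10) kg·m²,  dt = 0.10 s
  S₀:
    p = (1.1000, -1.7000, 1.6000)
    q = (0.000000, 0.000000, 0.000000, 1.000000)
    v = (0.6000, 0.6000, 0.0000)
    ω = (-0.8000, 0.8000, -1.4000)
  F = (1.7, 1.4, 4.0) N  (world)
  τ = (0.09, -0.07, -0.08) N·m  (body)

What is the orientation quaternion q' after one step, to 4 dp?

Hamilton product q⊗(0,ω) = (1.4000000, -0.8000000, -0.8000000, 0.0000000)
q' = normalize(q + ½dt·q⊗(0,ω)) = (0.0697, -0.0398, -0.0398, 0.9960)

q' = (0.0697, -0.0398, -0.0398, 0.9960)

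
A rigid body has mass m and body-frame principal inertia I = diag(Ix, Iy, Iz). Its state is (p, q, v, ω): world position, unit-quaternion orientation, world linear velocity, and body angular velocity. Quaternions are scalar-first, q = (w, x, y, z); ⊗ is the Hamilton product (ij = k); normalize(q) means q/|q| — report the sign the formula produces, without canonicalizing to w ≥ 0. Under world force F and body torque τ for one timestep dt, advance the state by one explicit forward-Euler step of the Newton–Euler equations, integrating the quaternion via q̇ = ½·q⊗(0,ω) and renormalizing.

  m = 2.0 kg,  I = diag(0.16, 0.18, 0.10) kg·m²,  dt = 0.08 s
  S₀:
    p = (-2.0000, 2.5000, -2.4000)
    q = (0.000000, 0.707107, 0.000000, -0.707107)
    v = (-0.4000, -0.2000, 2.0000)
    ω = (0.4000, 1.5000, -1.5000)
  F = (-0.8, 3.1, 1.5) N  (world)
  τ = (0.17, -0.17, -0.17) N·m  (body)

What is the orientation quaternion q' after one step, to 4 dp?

q⊗(0,ω) = (-1.3435033, 1.0606605, 0.7778177, 1.0606605)
q' = normalize(q + ½dt·q⊗(0,ω)) = (-0.0535, 0.7468, 0.0310, -0.6622)

q' = (-0.0535, 0.7468, 0.0310, -0.6622)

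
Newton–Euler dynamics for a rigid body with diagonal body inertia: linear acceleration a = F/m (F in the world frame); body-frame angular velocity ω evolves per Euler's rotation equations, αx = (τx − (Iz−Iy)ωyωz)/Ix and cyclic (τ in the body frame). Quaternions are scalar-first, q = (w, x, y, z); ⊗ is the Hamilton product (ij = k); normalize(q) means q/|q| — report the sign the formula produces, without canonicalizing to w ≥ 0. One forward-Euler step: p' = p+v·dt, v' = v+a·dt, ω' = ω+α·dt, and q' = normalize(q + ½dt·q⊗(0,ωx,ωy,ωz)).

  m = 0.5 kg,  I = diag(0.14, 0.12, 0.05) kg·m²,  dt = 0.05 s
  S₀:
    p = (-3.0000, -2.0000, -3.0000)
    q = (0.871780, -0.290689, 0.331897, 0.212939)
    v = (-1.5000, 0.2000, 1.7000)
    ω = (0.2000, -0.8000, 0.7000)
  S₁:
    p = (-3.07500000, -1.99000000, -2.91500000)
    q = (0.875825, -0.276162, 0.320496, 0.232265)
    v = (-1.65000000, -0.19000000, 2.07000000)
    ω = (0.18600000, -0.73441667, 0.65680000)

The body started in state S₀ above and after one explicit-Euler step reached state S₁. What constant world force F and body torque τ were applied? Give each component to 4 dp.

F = (-1.5000, -3.9000, 3.7000)
τ = (0.0000, 0.1700, -0.0400)

ω₁ − ω₀ = (-0.01400000, 0.06558333, -0.04320000)
gyro term ω₀×Iω₀ = (0.0392, 0.0126, 0.0032)
τ = I·(Δω/dt) + ω₀×(Iω₀) = (0.0000, 0.1700, -0.0400)
Δv = v₁−v₀ = (-0.15000000, -0.39000000, 0.37000000)
m·(v₁−v₀)/dt = (-1.5000, -3.9000, 3.7000)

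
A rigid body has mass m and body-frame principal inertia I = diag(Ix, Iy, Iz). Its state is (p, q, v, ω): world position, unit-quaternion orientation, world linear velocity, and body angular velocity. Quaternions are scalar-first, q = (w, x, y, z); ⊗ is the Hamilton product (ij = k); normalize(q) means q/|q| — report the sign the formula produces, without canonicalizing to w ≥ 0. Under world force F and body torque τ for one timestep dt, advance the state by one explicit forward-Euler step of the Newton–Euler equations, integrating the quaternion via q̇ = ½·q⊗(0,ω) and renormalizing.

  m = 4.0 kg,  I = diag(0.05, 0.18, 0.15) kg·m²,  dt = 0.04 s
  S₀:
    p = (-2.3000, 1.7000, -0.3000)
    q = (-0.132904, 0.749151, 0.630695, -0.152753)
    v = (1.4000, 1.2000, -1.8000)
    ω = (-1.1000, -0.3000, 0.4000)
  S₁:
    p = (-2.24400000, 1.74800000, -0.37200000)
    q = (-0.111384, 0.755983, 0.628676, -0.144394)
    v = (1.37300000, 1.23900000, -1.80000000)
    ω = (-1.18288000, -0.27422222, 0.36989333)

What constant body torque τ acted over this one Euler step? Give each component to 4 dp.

rate change Δω = (-0.08288000, 0.02577778, -0.03010667)
ω₀×(Iω₀) = (0.0036, 0.0440, 0.0429)
applied torque τ = (-0.1000, 0.1600, -0.0700)

τ = (-0.1000, 0.1600, -0.0700)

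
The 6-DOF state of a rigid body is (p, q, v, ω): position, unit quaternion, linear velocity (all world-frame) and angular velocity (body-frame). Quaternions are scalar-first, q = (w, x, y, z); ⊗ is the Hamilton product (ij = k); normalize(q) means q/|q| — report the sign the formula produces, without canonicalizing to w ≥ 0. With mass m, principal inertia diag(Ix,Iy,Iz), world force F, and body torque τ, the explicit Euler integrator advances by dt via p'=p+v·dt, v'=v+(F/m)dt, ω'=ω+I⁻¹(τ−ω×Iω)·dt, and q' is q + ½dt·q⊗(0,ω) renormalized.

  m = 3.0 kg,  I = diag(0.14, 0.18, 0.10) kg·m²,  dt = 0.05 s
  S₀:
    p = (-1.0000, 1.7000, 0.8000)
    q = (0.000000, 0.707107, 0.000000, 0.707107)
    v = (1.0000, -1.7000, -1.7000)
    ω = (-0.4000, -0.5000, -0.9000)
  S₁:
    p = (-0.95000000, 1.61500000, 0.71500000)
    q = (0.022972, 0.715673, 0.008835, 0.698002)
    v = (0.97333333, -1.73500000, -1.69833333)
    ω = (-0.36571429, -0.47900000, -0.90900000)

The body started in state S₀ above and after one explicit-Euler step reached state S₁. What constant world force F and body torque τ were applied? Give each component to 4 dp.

velocity change Δv = (-0.02666667, -0.03500000, 0.00166667)
m·(v₁−v₀)/dt = (-1.6000, -2.1000, 0.1000)
rate change Δω = (0.03428571, 0.02100000, -0.00900000)
I·α + gyro = (0.0600, 0.0900, -0.0100)

F = (-1.6000, -2.1000, 0.1000)
τ = (0.0600, 0.0900, -0.0100)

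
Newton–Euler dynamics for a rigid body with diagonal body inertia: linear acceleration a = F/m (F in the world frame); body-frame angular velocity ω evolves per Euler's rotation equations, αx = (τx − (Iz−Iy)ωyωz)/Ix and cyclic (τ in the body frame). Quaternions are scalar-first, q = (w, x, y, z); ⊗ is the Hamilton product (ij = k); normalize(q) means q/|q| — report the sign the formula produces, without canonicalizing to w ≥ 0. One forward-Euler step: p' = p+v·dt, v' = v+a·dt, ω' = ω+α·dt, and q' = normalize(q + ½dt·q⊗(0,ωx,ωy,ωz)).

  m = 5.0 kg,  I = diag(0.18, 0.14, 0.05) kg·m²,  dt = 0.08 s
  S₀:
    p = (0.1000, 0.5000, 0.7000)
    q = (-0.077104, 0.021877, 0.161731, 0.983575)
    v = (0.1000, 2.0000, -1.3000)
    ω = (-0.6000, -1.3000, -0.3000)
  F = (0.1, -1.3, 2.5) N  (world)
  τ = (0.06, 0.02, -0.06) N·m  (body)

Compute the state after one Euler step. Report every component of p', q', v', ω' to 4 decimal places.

p' = (0.1080, 0.6600, 0.5960)
q' = (-0.0563, 0.0728, 0.1422, 0.9856)
v' = (0.1016, 1.9792, -1.2600)
ω' = (-0.5577, -1.3019, -0.3461)

(τ − ω×Iω)/I = (0.5283, -0.0243, -0.5760)
ω' = ω + α·dt = (-0.5577, -1.3019, -0.3461)
Hamilton product q⊗(0,ω) = (0.5184490, 1.2763906, -0.4833467, 0.0917297)
updated quaternion q' = (-0.0563, 0.0728, 0.1422, 0.9856)
a = F/m = (0.0200, -0.2600, 0.5000)
p + v·dt = (0.1080, 0.6600, 0.5960)
new velocity v' = (0.1016, 1.9792, -1.2600)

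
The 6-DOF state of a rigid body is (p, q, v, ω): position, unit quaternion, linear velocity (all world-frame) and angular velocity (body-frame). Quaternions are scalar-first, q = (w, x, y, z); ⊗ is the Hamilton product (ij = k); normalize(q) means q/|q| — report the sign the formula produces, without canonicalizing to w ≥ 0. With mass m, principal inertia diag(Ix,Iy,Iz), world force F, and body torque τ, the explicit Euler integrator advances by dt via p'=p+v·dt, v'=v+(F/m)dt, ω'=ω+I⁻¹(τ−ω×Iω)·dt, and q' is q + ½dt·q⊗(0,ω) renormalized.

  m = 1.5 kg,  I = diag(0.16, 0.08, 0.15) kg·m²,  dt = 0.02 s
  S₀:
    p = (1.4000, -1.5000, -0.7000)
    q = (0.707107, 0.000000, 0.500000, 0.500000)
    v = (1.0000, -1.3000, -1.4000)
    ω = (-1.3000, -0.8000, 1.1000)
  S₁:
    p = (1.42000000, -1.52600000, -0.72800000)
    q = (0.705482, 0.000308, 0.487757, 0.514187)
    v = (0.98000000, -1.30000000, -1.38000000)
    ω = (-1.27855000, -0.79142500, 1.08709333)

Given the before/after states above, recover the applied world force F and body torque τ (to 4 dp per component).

Δv = v₁−v₀ = (-0.02000000, 0.00000000, 0.02000000)
F = m·Δv/dt = (-1.5000, 0.0000, 1.5000)
Δω = ω₁−ω₀ = (0.02145000, 0.00857500, -0.01290667)
precession coupling = (-0.0616, -0.0143, -0.0832)
applied torque τ = (0.1100, 0.0200, -0.1800)

F = (-1.5000, 0.0000, 1.5000)
τ = (0.1100, 0.0200, -0.1800)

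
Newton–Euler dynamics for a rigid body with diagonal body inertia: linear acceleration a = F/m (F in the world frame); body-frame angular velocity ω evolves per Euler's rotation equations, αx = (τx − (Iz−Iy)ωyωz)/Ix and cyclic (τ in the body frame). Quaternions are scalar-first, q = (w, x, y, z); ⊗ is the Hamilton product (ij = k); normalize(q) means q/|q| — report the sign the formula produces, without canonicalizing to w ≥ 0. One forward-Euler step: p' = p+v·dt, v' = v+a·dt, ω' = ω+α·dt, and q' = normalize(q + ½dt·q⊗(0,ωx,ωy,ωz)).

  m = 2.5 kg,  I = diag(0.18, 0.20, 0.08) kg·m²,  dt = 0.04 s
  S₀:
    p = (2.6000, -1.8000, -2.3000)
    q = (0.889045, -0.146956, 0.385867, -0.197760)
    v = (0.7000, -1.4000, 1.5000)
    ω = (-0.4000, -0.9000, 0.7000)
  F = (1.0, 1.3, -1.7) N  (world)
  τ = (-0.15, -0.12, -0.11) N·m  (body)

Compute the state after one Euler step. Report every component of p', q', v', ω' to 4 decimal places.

angular accel α = (-1.2533, -0.4600, -1.4650)
ω + α·dt = (-0.4501, -0.9184, 0.6414)
Hamilton product q⊗(0,ω) = (0.4269299, -0.2634951, -0.6181673, 0.9089387)
q + ½dt·q⊗(0,ω), renormalized = (0.8973, -0.1522, 0.3734, -0.1795)
p + v·dt = (2.6280, -1.8560, -2.2400)
v' = v + a·dt = (0.7160, -1.3792, 1.4728)

p' = (2.6280, -1.8560, -2.2400)
q' = (0.8973, -0.1522, 0.3734, -0.1795)
v' = (0.7160, -1.3792, 1.4728)
ω' = (-0.4501, -0.9184, 0.6414)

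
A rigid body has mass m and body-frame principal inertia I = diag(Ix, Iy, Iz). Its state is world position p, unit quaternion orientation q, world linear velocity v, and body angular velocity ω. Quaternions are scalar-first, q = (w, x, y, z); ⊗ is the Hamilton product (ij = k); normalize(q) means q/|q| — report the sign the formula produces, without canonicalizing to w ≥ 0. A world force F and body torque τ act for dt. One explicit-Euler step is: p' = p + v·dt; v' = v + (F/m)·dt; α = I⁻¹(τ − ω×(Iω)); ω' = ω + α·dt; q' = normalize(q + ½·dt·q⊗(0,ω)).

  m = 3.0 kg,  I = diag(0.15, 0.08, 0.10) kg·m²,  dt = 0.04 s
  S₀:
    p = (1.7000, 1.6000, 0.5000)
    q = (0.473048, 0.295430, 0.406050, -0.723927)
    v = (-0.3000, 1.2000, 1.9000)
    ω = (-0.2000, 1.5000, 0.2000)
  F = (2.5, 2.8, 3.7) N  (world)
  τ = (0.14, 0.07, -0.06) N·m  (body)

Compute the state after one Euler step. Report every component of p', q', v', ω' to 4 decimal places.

p + v·dt = (1.6880, 1.6480, 0.5760)
v' = v + a·dt = (-0.2667, 1.2373, 1.9493)
ω×(Iω) gyroscopic = (0.0060, -0.0020, 0.0210)
α = I⁻¹(τ − ω×Iω) = (0.8933, 0.9000, -0.8100)
ω + α·dt = (-0.1643, 1.5360, 0.1676)
2q̇ = q⊗(0,ω) = (-0.4052036, 1.0724909, 0.7952714, 0.6189646)
q + ½dt·q⊗(0,ω), renormalized = (0.4647, 0.3167, 0.4218, -0.7112)

p' = (1.6880, 1.6480, 0.5760)
q' = (0.4647, 0.3167, 0.4218, -0.7112)
v' = (-0.2667, 1.2373, 1.9493)
ω' = (-0.1643, 1.5360, 0.1676)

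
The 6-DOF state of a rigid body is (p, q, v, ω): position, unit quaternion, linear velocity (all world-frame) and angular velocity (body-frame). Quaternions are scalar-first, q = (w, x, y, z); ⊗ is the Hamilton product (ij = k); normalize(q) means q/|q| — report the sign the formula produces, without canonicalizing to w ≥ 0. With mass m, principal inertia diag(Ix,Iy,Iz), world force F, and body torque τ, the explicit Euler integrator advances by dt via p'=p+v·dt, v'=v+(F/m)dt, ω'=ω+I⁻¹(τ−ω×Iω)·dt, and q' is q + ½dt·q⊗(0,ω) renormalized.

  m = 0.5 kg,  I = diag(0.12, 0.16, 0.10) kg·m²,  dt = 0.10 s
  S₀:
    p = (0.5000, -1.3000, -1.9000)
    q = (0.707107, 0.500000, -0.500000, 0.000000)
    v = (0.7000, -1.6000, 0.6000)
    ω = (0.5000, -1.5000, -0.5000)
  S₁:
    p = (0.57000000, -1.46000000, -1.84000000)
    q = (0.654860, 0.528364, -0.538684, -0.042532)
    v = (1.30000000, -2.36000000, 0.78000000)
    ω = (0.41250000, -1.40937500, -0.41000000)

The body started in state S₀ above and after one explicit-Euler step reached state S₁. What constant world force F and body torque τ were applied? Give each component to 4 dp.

velocity change Δv = (0.60000000, -0.76000000, 0.18000000)
applied force F = (3.0000, -3.8000, 0.9000)
rate change Δω = (-0.08750000, 0.09062500, 0.09000000)
applied torque τ = (-0.1500, 0.1400, 0.0600)

F = (3.0000, -3.8000, 0.9000)
τ = (-0.1500, 0.1400, 0.0600)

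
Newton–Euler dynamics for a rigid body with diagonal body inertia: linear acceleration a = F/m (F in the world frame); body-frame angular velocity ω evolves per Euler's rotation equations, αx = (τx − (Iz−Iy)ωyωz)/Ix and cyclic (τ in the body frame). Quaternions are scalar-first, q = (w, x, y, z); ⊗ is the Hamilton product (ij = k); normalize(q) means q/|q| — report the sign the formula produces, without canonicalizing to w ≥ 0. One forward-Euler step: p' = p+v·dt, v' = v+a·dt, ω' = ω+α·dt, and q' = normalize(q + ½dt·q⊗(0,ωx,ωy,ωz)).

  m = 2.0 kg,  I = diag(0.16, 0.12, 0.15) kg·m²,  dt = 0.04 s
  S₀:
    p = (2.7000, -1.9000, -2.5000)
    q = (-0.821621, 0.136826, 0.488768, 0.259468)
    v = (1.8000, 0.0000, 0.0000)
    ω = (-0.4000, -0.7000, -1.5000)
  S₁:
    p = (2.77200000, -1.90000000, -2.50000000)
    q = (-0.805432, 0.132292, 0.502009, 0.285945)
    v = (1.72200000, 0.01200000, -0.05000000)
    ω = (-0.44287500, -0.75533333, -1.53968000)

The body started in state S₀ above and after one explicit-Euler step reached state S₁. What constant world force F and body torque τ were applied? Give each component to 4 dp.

Δv = v₁−v₀ = (-0.07800000, 0.01200000, -0.05000000)
F = m·Δv/dt = (-3.9000, 0.6000, -2.5000)
ω₁ − ω₀ = (-0.04287500, -0.05533333, -0.03968000)
ω₀×(Iω₀) = (0.0315, 0.0060, -0.0112)
I·α + gyro = (-0.1400, -0.1600, -0.1600)

F = (-3.9000, 0.6000, -2.5000)
τ = (-0.1400, -0.1600, -0.1600)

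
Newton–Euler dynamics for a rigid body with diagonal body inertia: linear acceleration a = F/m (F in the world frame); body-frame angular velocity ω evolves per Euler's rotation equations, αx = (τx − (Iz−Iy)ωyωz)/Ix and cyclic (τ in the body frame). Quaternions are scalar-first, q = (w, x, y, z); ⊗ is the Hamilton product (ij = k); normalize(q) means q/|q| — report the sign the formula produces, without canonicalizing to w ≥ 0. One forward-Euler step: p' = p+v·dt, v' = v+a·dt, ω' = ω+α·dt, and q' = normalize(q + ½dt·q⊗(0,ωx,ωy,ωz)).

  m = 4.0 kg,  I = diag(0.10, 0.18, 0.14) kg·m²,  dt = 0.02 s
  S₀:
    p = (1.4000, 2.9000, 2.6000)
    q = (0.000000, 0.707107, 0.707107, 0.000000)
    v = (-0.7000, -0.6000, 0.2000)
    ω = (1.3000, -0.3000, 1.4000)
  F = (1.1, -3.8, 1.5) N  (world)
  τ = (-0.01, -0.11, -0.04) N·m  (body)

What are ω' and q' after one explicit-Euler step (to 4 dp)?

gyro term ω×Iω = (0.0168, -0.0728, -0.0312)
(τ − ω×Iω)/I = (-0.2680, -0.2067, -0.0629)
ω' = ω + α·dt = (1.2946, -0.3041, 1.3987)
q⊗(0,ω) = (-0.7071070, 0.9899498, -0.9899498, -1.1313712)
q' = normalize(q + ½dt·q⊗(0,ω)) = (-0.0071, 0.7169, 0.6971, -0.0113)

ω' = (1.2946, -0.3041, 1.3987)
q' = (-0.0071, 0.7169, 0.6971, -0.0113)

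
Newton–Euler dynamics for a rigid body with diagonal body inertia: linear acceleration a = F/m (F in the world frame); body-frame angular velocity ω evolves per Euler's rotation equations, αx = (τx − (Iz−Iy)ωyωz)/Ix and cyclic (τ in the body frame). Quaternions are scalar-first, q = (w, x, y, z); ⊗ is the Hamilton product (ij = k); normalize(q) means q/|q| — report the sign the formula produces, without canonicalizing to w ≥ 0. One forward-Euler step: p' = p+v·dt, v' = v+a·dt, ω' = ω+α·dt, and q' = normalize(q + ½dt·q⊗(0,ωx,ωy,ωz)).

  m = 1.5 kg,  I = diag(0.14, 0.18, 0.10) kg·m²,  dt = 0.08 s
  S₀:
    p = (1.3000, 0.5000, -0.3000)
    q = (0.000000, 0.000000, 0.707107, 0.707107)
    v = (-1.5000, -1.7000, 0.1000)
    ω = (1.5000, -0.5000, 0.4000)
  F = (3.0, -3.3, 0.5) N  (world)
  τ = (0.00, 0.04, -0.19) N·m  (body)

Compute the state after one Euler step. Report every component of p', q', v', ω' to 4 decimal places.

new position p' = (1.1800, 0.3640, -0.2920)
v' = v + a·dt = (-1.3400, -1.8760, 0.1267)
gyro term ω×Iω = (0.0160, 0.0240, -0.0300)
α = I⁻¹(τ − ω×Iω) = (-0.1143, 0.0889, -1.6000)
ω + α·dt = (1.4909, -0.4929, 0.2720)
2q̇ = q⊗(0,ω) = (0.0707107, 0.6363963, 1.0606605, -1.0606605)
q' = normalize(q + ½dt·q⊗(0,ω)) = (0.0028, 0.0254, 0.7479, 0.6633)

p' = (1.1800, 0.3640, -0.2920)
q' = (0.0028, 0.0254, 0.7479, 0.6633)
v' = (-1.3400, -1.8760, 0.1267)
ω' = (1.4909, -0.4929, 0.2720)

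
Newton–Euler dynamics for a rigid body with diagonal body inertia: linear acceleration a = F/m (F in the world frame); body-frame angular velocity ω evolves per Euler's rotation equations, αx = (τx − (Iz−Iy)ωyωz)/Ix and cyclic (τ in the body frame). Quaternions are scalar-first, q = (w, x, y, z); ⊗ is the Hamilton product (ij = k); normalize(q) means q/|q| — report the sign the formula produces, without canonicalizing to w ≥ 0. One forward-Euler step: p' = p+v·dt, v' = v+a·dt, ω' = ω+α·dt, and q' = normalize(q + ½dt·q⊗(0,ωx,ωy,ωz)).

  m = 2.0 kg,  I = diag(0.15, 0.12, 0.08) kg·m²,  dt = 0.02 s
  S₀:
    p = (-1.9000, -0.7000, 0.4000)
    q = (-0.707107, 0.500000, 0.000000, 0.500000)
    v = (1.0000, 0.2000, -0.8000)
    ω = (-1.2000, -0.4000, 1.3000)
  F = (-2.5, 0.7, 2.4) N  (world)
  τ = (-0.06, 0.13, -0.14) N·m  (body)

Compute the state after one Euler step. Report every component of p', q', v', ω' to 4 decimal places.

new position p' = (-1.8800, -0.6960, 0.3840)
v' = v + a·dt = (0.9750, 0.2070, -0.7760)
precession coupling ω×(Iω) = (0.0208, -0.1092, -0.0144)
(τ − ω×Iω)/I = (-0.5387, 1.9933, -1.5700)
ω' = ω + α·dt = (-1.2108, -0.3601, 1.2686)
Hamilton product q⊗(0,ω) = (-0.0500000, 1.0485284, -0.9671572, -1.1192391)
q' = normalize(q + ½dt·q⊗(0,ω)) = (-0.7075, 0.5104, -0.0097, 0.4887)

p' = (-1.8800, -0.6960, 0.3840)
q' = (-0.7075, 0.5104, -0.0097, 0.4887)
v' = (0.9750, 0.2070, -0.7760)
ω' = (-1.2108, -0.3601, 1.2686)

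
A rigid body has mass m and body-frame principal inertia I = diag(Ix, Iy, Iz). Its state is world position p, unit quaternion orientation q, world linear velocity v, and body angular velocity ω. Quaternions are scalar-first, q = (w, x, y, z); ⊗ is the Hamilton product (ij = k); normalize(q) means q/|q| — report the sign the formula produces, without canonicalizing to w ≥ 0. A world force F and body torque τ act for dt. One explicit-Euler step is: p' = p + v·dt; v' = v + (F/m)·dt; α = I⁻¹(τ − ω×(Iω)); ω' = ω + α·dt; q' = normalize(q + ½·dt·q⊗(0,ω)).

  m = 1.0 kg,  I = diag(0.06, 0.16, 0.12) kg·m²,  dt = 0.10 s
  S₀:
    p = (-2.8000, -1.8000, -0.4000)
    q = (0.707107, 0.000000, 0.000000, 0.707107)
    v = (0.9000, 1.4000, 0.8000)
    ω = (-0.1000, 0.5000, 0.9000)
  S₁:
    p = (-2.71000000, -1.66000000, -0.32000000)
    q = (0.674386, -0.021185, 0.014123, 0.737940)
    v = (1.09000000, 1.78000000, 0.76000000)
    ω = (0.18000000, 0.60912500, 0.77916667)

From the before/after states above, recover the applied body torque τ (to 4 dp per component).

rate change Δω = (0.28000000, 0.10912500, -0.12083333)
ω₀×(Iω₀) = (-0.0180, 0.0054, -0.0050)
τ = I·(Δω/dt) + ω₀×(Iω₀) = (0.1500, 0.1800, -0.1500)

τ = (0.1500, 0.1800, -0.1500)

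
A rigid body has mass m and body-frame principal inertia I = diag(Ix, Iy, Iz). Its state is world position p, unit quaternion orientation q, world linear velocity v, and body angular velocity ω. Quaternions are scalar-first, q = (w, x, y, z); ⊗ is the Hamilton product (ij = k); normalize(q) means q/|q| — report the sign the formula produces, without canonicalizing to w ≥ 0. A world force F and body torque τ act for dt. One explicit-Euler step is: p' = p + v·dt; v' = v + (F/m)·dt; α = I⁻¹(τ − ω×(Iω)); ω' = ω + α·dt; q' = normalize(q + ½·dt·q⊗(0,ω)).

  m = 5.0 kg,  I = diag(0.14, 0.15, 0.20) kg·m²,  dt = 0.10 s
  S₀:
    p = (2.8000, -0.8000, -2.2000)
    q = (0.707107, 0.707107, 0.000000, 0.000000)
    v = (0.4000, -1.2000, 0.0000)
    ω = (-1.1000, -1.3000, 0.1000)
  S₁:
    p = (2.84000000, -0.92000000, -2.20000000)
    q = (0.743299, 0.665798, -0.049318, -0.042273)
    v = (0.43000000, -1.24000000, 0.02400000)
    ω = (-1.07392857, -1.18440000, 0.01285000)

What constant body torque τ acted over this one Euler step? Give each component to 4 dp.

τ = (0.0300, 0.1800, -0.1600)

rate change Δω = (0.02607143, 0.11560000, -0.08715000)
precession coupling = (-0.0065, 0.0066, 0.0143)
I·α + gyro = (0.0300, 0.1800, -0.1600)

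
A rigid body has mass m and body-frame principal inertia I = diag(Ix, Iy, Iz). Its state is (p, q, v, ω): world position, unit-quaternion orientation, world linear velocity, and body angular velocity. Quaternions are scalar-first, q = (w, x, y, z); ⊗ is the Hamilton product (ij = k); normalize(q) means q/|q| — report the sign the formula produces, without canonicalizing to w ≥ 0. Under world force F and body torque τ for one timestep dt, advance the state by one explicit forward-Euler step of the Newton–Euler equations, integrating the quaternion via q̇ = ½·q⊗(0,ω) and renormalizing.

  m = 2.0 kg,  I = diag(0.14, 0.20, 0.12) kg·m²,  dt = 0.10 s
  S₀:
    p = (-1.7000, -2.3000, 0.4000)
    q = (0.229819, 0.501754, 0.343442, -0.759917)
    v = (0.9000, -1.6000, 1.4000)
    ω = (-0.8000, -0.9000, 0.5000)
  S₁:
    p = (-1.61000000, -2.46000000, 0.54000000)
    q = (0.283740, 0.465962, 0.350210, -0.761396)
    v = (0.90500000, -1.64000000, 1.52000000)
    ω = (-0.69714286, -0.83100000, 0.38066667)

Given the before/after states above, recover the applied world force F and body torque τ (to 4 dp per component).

Δv = v₁−v₀ = (0.00500000, -0.04000000, 0.12000000)
applied force F = (0.1000, -0.8000, 2.4000)
rate change Δω = (0.10285714, 0.06900000, -0.11933333)
precession coupling = (0.0360, -0.0080, 0.0432)
I·α + gyro = (0.1800, 0.1300, -0.1000)

F = (0.1000, -0.8000, 2.4000)
τ = (0.1800, 0.1300, -0.1000)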